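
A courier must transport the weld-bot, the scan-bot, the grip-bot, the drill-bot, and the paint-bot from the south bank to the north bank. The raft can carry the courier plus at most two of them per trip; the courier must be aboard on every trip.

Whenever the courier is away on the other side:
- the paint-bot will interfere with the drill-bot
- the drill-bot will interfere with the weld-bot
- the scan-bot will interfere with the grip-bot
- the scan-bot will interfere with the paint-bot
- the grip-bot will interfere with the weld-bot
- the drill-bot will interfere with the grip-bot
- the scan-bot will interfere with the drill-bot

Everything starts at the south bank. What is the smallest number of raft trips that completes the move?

impossible

Whatever the first load, the items left behind include a forbidden pair without the courier. No opening move is safe, so no plan exists.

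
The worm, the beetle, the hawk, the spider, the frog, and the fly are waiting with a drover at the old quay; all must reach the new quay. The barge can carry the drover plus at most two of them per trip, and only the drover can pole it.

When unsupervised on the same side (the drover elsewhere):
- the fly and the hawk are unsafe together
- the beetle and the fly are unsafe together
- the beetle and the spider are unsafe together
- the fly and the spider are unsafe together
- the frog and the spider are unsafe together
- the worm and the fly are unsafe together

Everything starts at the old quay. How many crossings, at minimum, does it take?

Counting alone: the drover can take at most 2 across per trip to the new quay, so moving all 6 needs at least 3 loaded trips out, with a return between consecutive ones — at least 5 crossings.
The safety rule pushes this higher. Following every safe sequence of crossings, the most of the 6 that can be at the new quay as the barge arrives there on crossings 5, 7 is 4, 5 respectively — never all 6.
So no plan with fewer than 9 crossings exists, and this one achieves 9:
1. Drover goes to the new quay with the fly and the spider.
2. Drover goes back to the old quay with the spider.
3. Drover goes to the new quay with the spider and the worm.
4. Drover goes back to the old quay with the fly.
5. Drover goes to the new quay with the beetle and the hawk.
6. Drover goes back to the old quay with the beetle.
7. Drover goes to the new quay with the beetle and the frog.
8. Drover goes back to the old quay with the spider.
9. Drover goes to the new quay with the fly and the spider.

9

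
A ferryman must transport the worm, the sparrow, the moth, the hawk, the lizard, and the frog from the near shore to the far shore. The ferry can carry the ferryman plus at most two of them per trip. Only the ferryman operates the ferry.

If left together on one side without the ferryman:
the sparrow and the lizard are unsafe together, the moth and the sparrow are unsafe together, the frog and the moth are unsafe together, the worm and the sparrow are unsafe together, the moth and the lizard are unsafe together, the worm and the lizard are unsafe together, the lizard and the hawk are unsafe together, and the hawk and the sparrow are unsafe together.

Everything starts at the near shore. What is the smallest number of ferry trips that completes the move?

impossible

Whatever the first load, the items left behind include a forbidden pair without the ferryman. No opening move is safe, so no plan exists.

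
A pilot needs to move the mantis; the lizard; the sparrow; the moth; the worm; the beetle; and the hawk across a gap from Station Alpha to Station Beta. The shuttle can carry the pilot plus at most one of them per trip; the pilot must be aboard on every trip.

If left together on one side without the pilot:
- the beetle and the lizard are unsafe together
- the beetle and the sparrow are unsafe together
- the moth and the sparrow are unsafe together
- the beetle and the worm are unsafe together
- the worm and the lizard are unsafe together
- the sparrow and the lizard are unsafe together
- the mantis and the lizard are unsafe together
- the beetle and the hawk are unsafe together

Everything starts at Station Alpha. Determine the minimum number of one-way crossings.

Whatever the first load, the items left behind include a forbidden pair without the pilot. No opening move is safe, so no plan exists.

impossible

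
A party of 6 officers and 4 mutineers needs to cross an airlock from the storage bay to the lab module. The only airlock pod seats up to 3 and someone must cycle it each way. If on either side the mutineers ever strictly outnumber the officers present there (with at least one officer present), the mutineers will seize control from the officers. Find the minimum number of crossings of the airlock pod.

Counting alone: each trip to the lab module takes at most 3 across and each return brings at least 1 back, so after t trips out (and t−1 returns) at most 3t − (t−1) of the 10 are across; that first reaches 10 at t = 5, so at least 9 crossings are needed.
The plan below uses exactly 9 crossings, so it is optimal:
1. 2 mutineers → the lab module.  (the storage bay: 6O 2M; the lab module: 0O 2M)
2. 1 mutineer ← the storage bay.  (the storage bay: 6O 3M; the lab module: 0O 1M)
3. 3 mutineers → the lab module.  (the storage bay: 6O 0M; the lab module: 0O 4M)
4. 1 mutineer ← the storage bay.  (the storage bay: 6O 1M; the lab module: 0O 3M)
5. 3 officers → the lab module.  (the storage bay: 3O 1M; the lab module: 3O 3M)
6. 1 mutineer ← the storage bay.  (the storage bay: 3O 2M; the lab module: 3O 2M)
7. 1 officer and 2 mutineers → the lab module.  (the storage bay: 2O 0M; the lab module: 4O 4M)
8. 1 mutineer ← the storage bay.  (the storage bay: 2O 1M; the lab module: 4O 3M)
9. 2 officers and 1 mutineer → the lab module.  (the storage bay: 0O 0M; the lab module: 6O 4M)

9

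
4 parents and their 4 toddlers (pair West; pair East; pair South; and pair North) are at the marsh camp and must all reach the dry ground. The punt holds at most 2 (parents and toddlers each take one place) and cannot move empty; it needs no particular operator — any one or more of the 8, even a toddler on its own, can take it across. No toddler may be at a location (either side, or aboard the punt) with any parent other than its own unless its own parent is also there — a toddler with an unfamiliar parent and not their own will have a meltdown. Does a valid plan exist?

No

Following every safe sequence of crossings from the start, the most of the 8 that can be at the dry ground as the punt arrives there on crossings 1, 3, 5 is 2, 3, 4 respectively; the best ever achieved is 4 of 8.
From crossing 7 on, no configuration arises that was not already reachable earlier: only 44 distinct safe configurations (who is on which side, and where the punt is) can ever be reached, none of them has everyone across, and every continuation just revisits them. So no valid plan exists.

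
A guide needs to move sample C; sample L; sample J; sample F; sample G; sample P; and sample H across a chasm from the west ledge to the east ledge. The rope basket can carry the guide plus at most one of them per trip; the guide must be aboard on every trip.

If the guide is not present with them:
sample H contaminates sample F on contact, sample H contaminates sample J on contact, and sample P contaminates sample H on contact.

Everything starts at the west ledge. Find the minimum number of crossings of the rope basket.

impossible

Following every safe sequence of crossings from the start, the most of the 7 that can be at the east ledge as the rope basket arrives there on crossings 1, 3, 5, 7, 9 is 1, 2, 3, 4, 5 respectively; the best ever achieved is 5 of 7.
From crossing 11 on, no configuration arises that was not already reachable earlier: only 72 distinct safe configurations (who is on which side, and where the rope basket is) can ever be reached, none of them has everyone across, and every continuation just revisits them. So no valid plan exists.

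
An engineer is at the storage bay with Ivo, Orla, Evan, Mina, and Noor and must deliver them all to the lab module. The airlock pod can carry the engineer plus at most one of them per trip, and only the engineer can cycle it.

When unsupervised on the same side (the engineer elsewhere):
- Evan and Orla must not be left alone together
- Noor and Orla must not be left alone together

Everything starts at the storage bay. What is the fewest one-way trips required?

Counting alone: the engineer can take at most 1 across per trip to the lab module, so moving all 5 needs at least 5 loaded trips out, with a return between consecutive ones — at least 9 crossings.
The safety rule pushes this higher. Following every safe sequence of crossings, the most of the 5 that can be at the lab module as the airlock pod arrives there on crossing 9 is 4 — never all 5.
So no plan with fewer than 11 crossings exists, and this one achieves 11:
1. Engineer goes to the lab module with Orla.  [the storage bay: Evan, Ivo, Mina, Noor | the lab module: Orla]
2. Engineer goes back to the storage bay alone.  [the storage bay: Evan, Ivo, Mina, Noor | the lab module: Orla]
3. Engineer goes to the lab module with Ivo.  [the storage bay: Evan, Mina, Noor | the lab module: Ivo, Orla]
4. Engineer goes back to the storage bay alone.  [the storage bay: Evan, Mina, Noor | the lab module: Ivo, Orla]
5. Engineer goes to the lab module with Evan.  [the storage bay: Mina, Noor | the lab module: Evan, Ivo, Orla]
6. Engineer goes back to the storage bay with Orla.  [the storage bay: Mina, Noor, Orla | the lab module: Evan, Ivo]
7. Engineer goes to the lab module with Noor.  [the storage bay: Mina, Orla | the lab module: Evan, Ivo, Noor]
8. Engineer goes back to the storage bay alone.  [the storage bay: Mina, Orla | the lab module: Evan, Ivo, Noor]
9. Engineer goes to the lab module with Mina.  [the storage bay: Orla | the lab module: Evan, Ivo, Mina, Noor]
10. Engineer goes back to the storage bay alone.  [the storage bay: Orla | the lab module: Evan, Ivo, Mina, Noor]
11. Engineer goes to the lab module with Orla.  [the storage bay: — | the lab module: Evan, Ivo, Mina, Noor, Orla]

11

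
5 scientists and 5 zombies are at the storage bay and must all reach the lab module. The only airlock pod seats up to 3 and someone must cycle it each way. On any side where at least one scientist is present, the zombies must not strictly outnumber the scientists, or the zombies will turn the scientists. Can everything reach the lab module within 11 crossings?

Yes

Yes — this plan uses 11 crossings (≤ 11):
1. 2 zombies → the lab module.  (the storage bay: 5S 3Z; the lab module: 0S 2Z)
2. 1 zombie ← the storage bay.  (the storage bay: 5S 4Z; the lab module: 0S 1Z)
3. 3 zombies → the lab module.  (the storage bay: 5S 1Z; the lab module: 0S 4Z)
4. 1 zombie ← the storage bay.  (the storage bay: 5S 2Z; the lab module: 0S 3Z)
5. 3 scientists → the lab module.  (the storage bay: 2S 2Z; the lab module: 3S 3Z)
6. 1 scientist and 1 zombie ← the storage bay.  (the storage bay: 3S 3Z; the lab module: 2S 2Z)
7. 3 scientists → the lab module.  (the storage bay: 0S 3Z; the lab module: 5S 2Z)
8. 1 zombie ← the storage bay.  (the storage bay: 0S 4Z; the lab module: 5S 1Z)
9. 2 zombies → the lab module.  (the storage bay: 0S 2Z; the lab module: 5S 3Z)
10. 1 zombie ← the storage bay.  (the storage bay: 0S 3Z; the lab module: 5S 2Z)
11. 3 zombies → the lab module.  (the storage bay: 0S 0Z; the lab module: 5S 5Z)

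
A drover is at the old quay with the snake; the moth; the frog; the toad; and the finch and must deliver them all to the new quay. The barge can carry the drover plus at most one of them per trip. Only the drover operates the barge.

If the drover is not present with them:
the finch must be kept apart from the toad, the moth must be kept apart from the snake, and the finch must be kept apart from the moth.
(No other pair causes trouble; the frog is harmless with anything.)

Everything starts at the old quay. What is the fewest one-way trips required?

impossible

Whatever the first load, the items left behind include a forbidden pair without the drover. No opening move is safe, so no plan exists.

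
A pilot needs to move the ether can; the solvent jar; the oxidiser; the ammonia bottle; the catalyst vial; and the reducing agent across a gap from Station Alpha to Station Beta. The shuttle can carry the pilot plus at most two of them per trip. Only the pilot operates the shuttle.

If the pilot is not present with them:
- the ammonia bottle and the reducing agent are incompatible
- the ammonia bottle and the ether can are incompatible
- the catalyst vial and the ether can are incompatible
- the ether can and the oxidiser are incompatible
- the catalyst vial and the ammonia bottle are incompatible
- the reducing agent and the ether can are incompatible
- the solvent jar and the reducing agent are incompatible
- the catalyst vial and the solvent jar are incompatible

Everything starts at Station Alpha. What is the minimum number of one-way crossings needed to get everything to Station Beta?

Whatever the first load, the items left behind include a forbidden pair without the pilot. No opening move is safe, so no plan exists.

impossible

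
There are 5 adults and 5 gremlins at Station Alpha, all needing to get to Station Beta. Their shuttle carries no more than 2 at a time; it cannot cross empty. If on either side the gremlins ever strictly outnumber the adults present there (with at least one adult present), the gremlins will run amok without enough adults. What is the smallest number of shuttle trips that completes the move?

Following every safe sequence of crossings from the start, the most of the 10 that can be at Station Beta as the shuttle arrives there on crossings 1, 3, 5, 7 is 2, 3, 4, 5 respectively; the best ever achieved is 5 of 10.
From crossing 9 on, no configuration arises that was not already reachable earlier: only 13 distinct safe configurations (who is on which side, and where the shuttle is) can ever be reached, none of them has everyone across, and every continuation just revisits them. They are: 0 adults + 0 gremlins across (shuttle back at the start); 0 adults + 1 gremlin across (shuttle there); 0 adults + 1 gremlin across (shuttle back at the start); 0 adults + 2 gremlins across (shuttle there); 0 adults + 2 gremlins across (shuttle back at the start); 0 adults + 3 gremlins across (shuttle there); 0 adults + 3 gremlins across (shuttle back at the start); 0 adults + 4 gremlins across (shuttle there); 0 adults + 4 gremlins across (shuttle back at the start); 0 adults + 5 gremlins across (shuttle there); 1 adult + 1 gremlin across (shuttle there); 1 adult + 1 gremlin across (shuttle back at the start); 2 adults + 2 gremlins across (shuttle there). So no valid plan exists.

impossible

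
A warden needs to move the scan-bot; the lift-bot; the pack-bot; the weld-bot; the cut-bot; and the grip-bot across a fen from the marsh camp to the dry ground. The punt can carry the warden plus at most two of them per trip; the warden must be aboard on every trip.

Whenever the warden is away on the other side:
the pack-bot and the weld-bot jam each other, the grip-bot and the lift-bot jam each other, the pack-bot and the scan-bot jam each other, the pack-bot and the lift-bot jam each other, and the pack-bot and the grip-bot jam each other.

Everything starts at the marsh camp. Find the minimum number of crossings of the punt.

9

Counting alone: the warden can take at most 2 across per trip to the dry ground, so moving all 6 needs at least 3 loaded trips out, with a return between consecutive ones — at least 5 crossings.
The safety rule pushes this higher. Following every safe sequence of crossings, the most of the 6 that can be at the dry ground as the punt arrives there on crossings 5, 7 is 4, 5 respectively — never all 6.
So no plan with fewer than 9 crossings exists, and this one achieves 9:
1. Warden goes to the dry ground with the lift-bot and the pack-bot.
2. Warden goes back to the marsh camp with the lift-bot.
3. Warden goes to the dry ground with the lift-bot and the scan-bot.
4. Warden goes back to the marsh camp with the pack-bot.
5. Warden goes to the dry ground with the pack-bot and the weld-bot.
6. Warden goes back to the marsh camp with the pack-bot.
7. Warden goes to the dry ground with the cut-bot and the pack-bot.
8. Warden goes back to the marsh camp with the pack-bot.
9. Warden goes to the dry ground with the grip-bot and the pack-bot.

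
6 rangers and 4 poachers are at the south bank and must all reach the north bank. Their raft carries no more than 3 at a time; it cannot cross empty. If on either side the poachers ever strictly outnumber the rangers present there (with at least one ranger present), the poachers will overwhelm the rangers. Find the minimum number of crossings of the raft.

9

Counting alone: each trip to the north bank takes at most 3 across and each return brings at least 1 back, so after t trips out (and t−1 returns) at most 3t − (t−1) of the 10 are across; that first reaches 10 at t = 5, so at least 9 crossings are needed.
The plan below uses exactly 9 crossings, so it is optimal:
1. 2 poachers → the north bank.  (the south bank: 6R 2P; the north bank: 0R 2P)
2. 1 poacher ← the south bank.  (the south bank: 6R 3P; the north bank: 0R 1P)
3. 3 poachers → the north bank.  (the south bank: 6R 0P; the north bank: 0R 4P)
4. 1 poacher ← the south bank.  (the south bank: 6R 1P; the north bank: 0R 3P)
5. 3 rangers → the north bank.  (the south bank: 3R 1P; the north bank: 3R 3P)
6. 1 poacher ← the south bank.  (the south bank: 3R 2P; the north bank: 3R 2P)
7. 1 ranger and 2 poachers → the north bank.  (the south bank: 2R 0P; the north bank: 4R 4P)
8. 1 poacher ← the south bank.  (the south bank: 2R 1P; the north bank: 4R 3P)
9. 2 rangers and 1 poacher → the north bank.  (the south bank: 0R 0P; the north bank: 6R 4P)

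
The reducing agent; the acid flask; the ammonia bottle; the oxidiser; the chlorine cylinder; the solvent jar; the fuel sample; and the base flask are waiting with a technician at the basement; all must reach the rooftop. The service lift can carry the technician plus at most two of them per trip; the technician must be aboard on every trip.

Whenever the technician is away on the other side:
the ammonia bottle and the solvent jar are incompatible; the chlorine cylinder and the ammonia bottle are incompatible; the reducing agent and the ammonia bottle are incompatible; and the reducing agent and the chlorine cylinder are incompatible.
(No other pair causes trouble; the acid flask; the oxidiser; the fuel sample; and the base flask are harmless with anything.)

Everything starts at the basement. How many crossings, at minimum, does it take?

Counting alone: the technician can take at most 2 across per trip to the rooftop, so moving all 8 needs at least 4 loaded trips out, with a return between consecutive ones — at least 7 crossings.
The safety rule pushes this higher. Following every safe sequence of crossings, the most of the 8 that can be at the rooftop as the service lift arrives there on crossings 7, 9, 11 is 5, 6, 7 respectively — never all 8.
So no plan with fewer than 13 crossings exists, and this one achieves 13:
1. Technician goes to the rooftop with the ammonia bottle and the reducing agent.  [the basement: the acid flask, the base flask, the chlorine cylinder, the fuel sample, the oxidiser, the solvent jar | the rooftop: the ammonia bottle, the reducing agent]
2. Technician goes back to the basement with the reducing agent.  [the basement: the acid flask, the base flask, the chlorine cylinder, the fuel sample, the oxidiser, the reducing agent, the solvent jar | the rooftop: the ammonia bottle]
3. Technician goes to the rooftop with the acid flask and the reducing agent.  [the basement: the base flask, the chlorine cylinder, the fuel sample, the oxidiser, the solvent jar | the rooftop: the acid flask, the ammonia bottle, the reducing agent]
4. Technician goes back to the basement with the reducing agent.  [the basement: the base flask, the chlorine cylinder, the fuel sample, the oxidiser, the reducing agent, the solvent jar | the rooftop: the acid flask, the ammonia bottle]
5. Technician goes to the rooftop with the oxidiser and the reducing agent.  [the basement: the base flask, the chlorine cylinder, the fuel sample, the solvent jar | the rooftop: the acid flask, the ammonia bottle, the oxidiser, the reducing agent]
6. Technician goes back to the basement with the reducing agent.  [the basement: the base flask, the chlorine cylinder, the fuel sample, the reducing agent, the solvent jar | the rooftop: the acid flask, the ammonia bottle, the oxidiser]
7. Technician goes to the rooftop with the reducing agent and the solvent jar.  [the basement: the base flask, the chlorine cylinder, the fuel sample | the rooftop: the acid flask, the ammonia bottle, the oxidiser, the reducing agent, the solvent jar]
8. Technician goes back to the basement with the ammonia bottle.  [the basement: the ammonia bottle, the base flask, the chlorine cylinder, the fuel sample | the rooftop: the acid flask, the oxidiser, the reducing agent, the solvent jar]
9. Technician goes to the rooftop with the ammonia bottle and the fuel sample.  [the basement: the base flask, the chlorine cylinder | the rooftop: the acid flask, the ammonia bottle, the fuel sample, the oxidiser, the reducing agent, the solvent jar]
10. Technician goes back to the basement with the ammonia bottle.  [the basement: the ammonia bottle, the base flask, the chlorine cylinder | the rooftop: the acid flask, the fuel sample, the oxidiser, the reducing agent, the solvent jar]
11. Technician goes to the rooftop with the ammonia bottle and the base flask.  [the basement: the chlorine cylinder | the rooftop: the acid flask, the ammonia bottle, the base flask, the fuel sample, the oxidiser, the reducing agent, the solvent jar]
12. Technician goes back to the basement with the ammonia bottle.  [the basement: the ammonia bottle, the chlorine cylinder | the rooftop: the acid flask, the base flask, the fuel sample, the oxidiser, the reducing agent, the solvent jar]
13. Technician goes to the rooftop with the ammonia bottle and the chlorine cylinder.  [the basement: — | the rooftop: the acid flask, the ammonia bottle, the base flask, the chlorine cylinder, the fuel sample, the oxidiser, the reducing agent, the solvent jar]

13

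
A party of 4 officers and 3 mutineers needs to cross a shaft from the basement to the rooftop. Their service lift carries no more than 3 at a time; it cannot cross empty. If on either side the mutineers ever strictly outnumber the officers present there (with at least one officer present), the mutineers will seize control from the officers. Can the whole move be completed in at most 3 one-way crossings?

Counting alone: each trip to the rooftop takes at most 3 across and each return brings at least 1 back, so after t trips out (and t−1 returns) at most 3t − (t−1) of the 7 are across; that first reaches 7 at t = 3, so at least 5 crossings are needed.
Since 3 < 5, 3 crossings cannot be enough. (The shortest complete plan in fact takes 5:)
1. 3 mutineers → the rooftop.  (the basement: 4O 0M; the rooftop: 0O 3M)
2. 1 mutineer ← the basement.  (the basement: 4O 1M; the rooftop: 0O 2M)
3. 3 officers → the rooftop.  (the basement: 1O 1M; the rooftop: 3O 2M)
4. 1 officer ← the basement.  (the basement: 2O 1M; the rooftop: 2O 2M)
5. 2 officers and 1 mutineer → the rooftop.  (the basement: 0O 0M; the rooftop: 4O 3M)

No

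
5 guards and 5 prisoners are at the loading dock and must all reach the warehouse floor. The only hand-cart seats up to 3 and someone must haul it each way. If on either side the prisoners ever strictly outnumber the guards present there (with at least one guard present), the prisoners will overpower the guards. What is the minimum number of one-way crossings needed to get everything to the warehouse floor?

11

Counting alone: each trip to the warehouse floor takes at most 3 across and each return brings at least 1 back, so after t trips out (and t−1 returns) at most 3t − (t−1) of the 10 are across; that first reaches 10 at t = 5, so at least 9 crossings are needed.
The safety rule pushes this higher. Following every safe sequence of crossings, the most of the 10 that can be at the warehouse floor as the hand-cart arrives there on crossing 9 is 9 — never all 10.
So no plan with fewer than 11 crossings exists, and this one achieves 11:
1. 2 prisoners → the warehouse floor.  (the loading dock: 5G 3P; the warehouse floor: 0G 2P)
2. 1 prisoner ← the loading dock.  (the loading dock: 5G 4P; the warehouse floor: 0G 1P)
3. 3 prisoners → the warehouse floor.  (the loading dock: 5G 1P; the warehouse floor: 0G 4P)
4. 1 prisoner ← the loading dock.  (the loading dock: 5G 2P; the warehouse floor: 0G 3P)
5. 3 guards → the warehouse floor.  (the loading dock: 2G 2P; the warehouse floor: 3G 3P)
6. 1 guard and 1 prisoner ← the loading dock.  (the loading dock: 3G 3P; the warehouse floor: 2G 2P)
7. 3 guards → the warehouse floor.  (the loading dock: 0G 3P; the warehouse floor: 5G 2P)
8. 1 prisoner ← the loading dock.  (the loading dock: 0G 4P; the warehouse floor: 5G 1P)
9. 2 prisoners → the warehouse floor.  (the loading dock: 0G 2P; the warehouse floor: 5G 3P)
10. 1 prisoner ← the loading dock.  (the loading dock: 0G 3P; the warehouse floor: 5G 2P)
11. 3 prisoners → the warehouse floor.  (the loading dock: 0G 0P; the warehouse floor: 5G 5P)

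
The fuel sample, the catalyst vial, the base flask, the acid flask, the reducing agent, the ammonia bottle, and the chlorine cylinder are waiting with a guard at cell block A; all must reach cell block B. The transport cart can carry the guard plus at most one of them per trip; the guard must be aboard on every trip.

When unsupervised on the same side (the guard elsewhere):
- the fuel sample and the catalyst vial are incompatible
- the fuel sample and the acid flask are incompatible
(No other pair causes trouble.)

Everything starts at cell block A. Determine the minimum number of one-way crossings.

15

Counting alone: the guard can take at most 1 across per trip to cell block B, so moving all 7 needs at least 7 loaded trips out, with a return between consecutive ones — at least 13 crossings.
The safety rule pushes this higher. Following every safe sequence of crossings, the most of the 7 that can be at cell block B as the transport cart arrives there on crossing 13 is 6 — never all 7.
So no plan with fewer than 15 crossings exists, and this one achieves 15:
1. Guard goes to cell block B with the fuel sample.  [cell block A: the acid flask, the ammonia bottle, the base flask, the catalyst vial, the chlorine cylinder, the reducing agent | cell block B: the fuel sample]
2. Guard goes back to cell block A alone.  [cell block A: the acid flask, the ammonia bottle, the base flask, the catalyst vial, the chlorine cylinder, the reducing agent | cell block B: the fuel sample]
3. Guard goes to cell block B with the catalyst vial.  [cell block A: the acid flask, the ammonia bottle, the base flask, the chlorine cylinder, the reducing agent | cell block B: the catalyst vial, the fuel sample]
4. Guard goes back to cell block A with the fuel sample.  [cell block A: the acid flask, the ammonia bottle, the base flask, the chlorine cylinder, the fuel sample, the reducing agent | cell block B: the catalyst vial]
5. Guard goes to cell block B with the acid flask.  [cell block A: the ammonia bottle, the base flask, the chlorine cylinder, the fuel sample, the reducing agent | cell block B: the acid flask, the catalyst vial]
6. Guard goes back to cell block A alone.  [cell block A: the ammonia bottle, the base flask, the chlorine cylinder, the fuel sample, the reducing agent | cell block B: the acid flask, the catalyst vial]
7. Guard goes to cell block B with the base flask.  [cell block A: the ammonia bottle, the chlorine cylinder, the fuel sample, the reducing agent | cell block B: the acid flask, the base flask, the catalyst vial]
8. Guard goes back to cell block A alone.  [cell block A: the ammonia bottle, the chlorine cylinder, the fuel sample, the reducing agent | cell block B: the acid flask, the base flask, the catalyst vial]
9. Guard goes to cell block B with the reducing agent.  [cell block A: the ammonia bottle, the chlorine cylinder, the fuel sample | cell block B: the acid flask, the base flask, the catalyst vial, the reducing agent]
10. Guard goes back to cell block A alone.  [cell block A: the ammonia bottle, the chlorine cylinder, the fuel sample | cell block B: the acid flask, the base flask, the catalyst vial, the reducing agent]
11. Guard goes to cell block B with the ammonia bottle.  [cell block A: the chlorine cylinder, the fuel sample | cell block B: the acid flask, the ammonia bottle, the base flask, the catalyst vial, the reducing agent]
12. Guard goes back to cell block A alone.  [cell block A: the chlorine cylinder, the fuel sample | cell block B: the acid flask, the ammonia bottle, the base flask, the catalyst vial, the reducing agent]
13. Guard goes to cell block B with the chlorine cylinder.  [cell block A: the fuel sample | cell block B: the acid flask, the ammonia bottle, the base flask, the catalyst vial, the chlorine cylinder, the reducing agent]
14. Guard goes back to cell block A alone.  [cell block A: the fuel sample | cell block B: the acid flask, the ammonia bottle, the base flask, the catalyst vial, the chlorine cylinder, the reducing agent]
15. Guard goes to cell block B with the fuel sample.  [cell block A: — | cell block B: the acid flask, the ammonia bottle, the base flask, the catalyst vial, the chlorine cylinder, the fuel sample, the reducing agent]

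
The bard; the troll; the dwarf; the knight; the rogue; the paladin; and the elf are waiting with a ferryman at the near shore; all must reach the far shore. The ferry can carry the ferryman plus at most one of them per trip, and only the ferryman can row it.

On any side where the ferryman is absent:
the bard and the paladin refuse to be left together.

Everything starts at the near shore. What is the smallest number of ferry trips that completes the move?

13

Counting alone: the ferryman can take at most 1 across per trip to the far shore, so moving all 7 needs at least 7 loaded trips out, with a return between consecutive ones — at least 13 crossings.
The plan below uses exactly 13 crossings, so it is optimal:
1. Ferryman goes to the far shore with the bard.
2. Ferryman goes back to the near shore alone.
3. Ferryman goes to the far shore with the troll.
4. Ferryman goes back to the near shore alone.
5. Ferryman goes to the far shore with the dwarf.
6. Ferryman goes back to the near shore alone.
7. Ferryman goes to the far shore with the knight.
8. Ferryman goes back to the near shore alone.
9. Ferryman goes to the far shore with the rogue.
10. Ferryman goes back to the near shore alone.
11. Ferryman goes to the far shore with the elf.
12. Ferryman goes back to the near shore alone.
13. Ferryman goes to the far shore with the paladin.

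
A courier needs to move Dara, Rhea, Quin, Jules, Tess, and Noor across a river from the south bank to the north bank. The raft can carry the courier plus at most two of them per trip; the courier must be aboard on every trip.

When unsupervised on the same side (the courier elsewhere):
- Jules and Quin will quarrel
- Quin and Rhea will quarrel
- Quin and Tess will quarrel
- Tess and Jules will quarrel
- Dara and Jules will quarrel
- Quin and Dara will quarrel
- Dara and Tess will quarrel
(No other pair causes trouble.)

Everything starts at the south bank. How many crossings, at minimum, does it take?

impossible

Whatever the first load, the items left behind include a forbidden pair without the courier. No opening move is safe, so no plan exists.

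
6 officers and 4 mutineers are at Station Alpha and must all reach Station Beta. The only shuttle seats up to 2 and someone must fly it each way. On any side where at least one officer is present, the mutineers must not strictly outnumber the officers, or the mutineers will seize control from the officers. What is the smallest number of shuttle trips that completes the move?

17

Counting alone: each trip to Station Beta takes at most 2 across and each return brings at least 1 back, so after t trips out (and t−1 returns) at most 2t − (t−1) of the 10 are across; that first reaches 10 at t = 9, so at least 17 crossings are needed.
The plan below uses exactly 17 crossings, so it is optimal:
1. 2 mutineers → Station Beta.  (Station Alpha: 6O 2M; Station Beta: 0O 2M)
2. 1 mutineer ← Station Alpha.  (Station Alpha: 6O 3M; Station Beta: 0O 1M)
3. 2 mutineers → Station Beta.  (Station Alpha: 6O 1M; Station Beta: 0O 3M)
4. 1 mutineer ← Station Alpha.  (Station Alpha: 6O 2M; Station Beta: 0O 2M)
5. 2 officers → Station Beta.  (Station Alpha: 4O 2M; Station Beta: 2O 2M)
6. 1 mutineer ← Station Alpha.  (Station Alpha: 4O 3M; Station Beta: 2O 1M)
7. 1 officer and 1 mutineer → Station Beta.  (Station Alpha: 3O 2M; Station Beta: 3O 2M)
8. 1 mutineer ← Station Alpha.  (Station Alpha: 3O 3M; Station Beta: 3O 1M)
9. 2 mutineers → Station Beta.  (Station Alpha: 3O 1M; Station Beta: 3O 3M)
10. 1 mutineer ← Station Alpha.  (Station Alpha: 3O 2M; Station Beta: 3O 2M)
11. 1 officer and 1 mutineer → Station Beta.  (Station Alpha: 2O 1M; Station Beta: 4O 3M)
12. 1 mutineer ← Station Alpha.  (Station Alpha: 2O 2M; Station Beta: 4O 2M)
13. 2 mutineers → Station Beta.  (Station Alpha: 2O 0M; Station Beta: 4O 4M)
14. 1 mutineer ← Station Alpha.  (Station Alpha: 2O 1M; Station Beta: 4O 3M)
15. 1 officer and 1 mutineer → Station Beta.  (Station Alpha: 1O 0M; Station Beta: 5O 4M)
16. 1 mutineer ← Station Alpha.  (Station Alpha: 1O 1M; Station Beta: 5O 3M)
17. 1 officer and 1 mutineer → Station Beta.  (Station Alpha: 0O 0M; Station Beta: 6O 4M)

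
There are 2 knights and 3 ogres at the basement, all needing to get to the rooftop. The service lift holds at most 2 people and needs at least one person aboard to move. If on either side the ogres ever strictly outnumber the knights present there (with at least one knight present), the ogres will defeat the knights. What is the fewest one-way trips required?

impossible

The ogres already outnumber the knights at the basement before anyone moves, so the starting position itself is disallowed.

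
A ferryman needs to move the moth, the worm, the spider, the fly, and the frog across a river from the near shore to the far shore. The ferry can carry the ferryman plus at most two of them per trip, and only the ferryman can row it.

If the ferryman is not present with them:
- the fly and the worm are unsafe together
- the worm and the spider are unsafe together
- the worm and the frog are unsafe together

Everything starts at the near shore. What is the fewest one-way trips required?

Counting alone: the ferryman can take at most 2 across per trip to the far shore, so moving all 5 needs at least 3 loaded trips out, with a return between consecutive ones — at least 5 crossings.
The plan below uses exactly 5 crossings, so it is optimal:
1. Ferryman goes to the far shore with the moth and the worm.
2. Ferryman goes back to the near shore alone.
3. Ferryman goes to the far shore with the fly and the spider.
4. Ferryman goes back to the near shore with the worm.
5. Ferryman goes to the far shore with the frog and the worm.

5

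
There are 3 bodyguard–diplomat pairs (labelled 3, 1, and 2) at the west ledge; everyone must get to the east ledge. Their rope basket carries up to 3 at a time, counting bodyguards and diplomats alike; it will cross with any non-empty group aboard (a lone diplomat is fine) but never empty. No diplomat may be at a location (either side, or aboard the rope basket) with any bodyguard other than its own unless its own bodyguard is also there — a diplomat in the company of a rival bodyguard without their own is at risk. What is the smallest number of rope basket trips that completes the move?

5

Counting alone: each trip to the east ledge takes at most 3 across and each return brings at least 1 back, so after t trips out (and t−1 returns) at most 3t − (t−1) of the 6 are across; that first reaches 6 at t = 3, so at least 5 crossings are needed.
The plan below uses exactly 5 crossings, so it is optimal:
1. bodyguard 3 and diplomat 3 cross → the east ledge.
2. bodyguard 3 crosses ← the west ledge.
3. bodyguard 1, bodyguard 2, and bodyguard 3 cross → the east ledge.
4. diplomat 3 crosses ← the west ledge.
5. diplomat 1, diplomat 2, and diplomat 3 cross → the east ledge.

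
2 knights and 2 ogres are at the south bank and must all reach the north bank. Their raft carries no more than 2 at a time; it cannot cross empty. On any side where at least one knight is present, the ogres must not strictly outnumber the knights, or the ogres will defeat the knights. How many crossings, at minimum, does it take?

5

Counting alone: each trip to the north bank takes at most 2 across and each return brings at least 1 back, so after t trips out (and t−1 returns) at most 2t − (t−1) of the 4 are across; that first reaches 4 at t = 3, so at least 5 crossings are needed.
The plan below uses exactly 5 crossings, so it is optimal:
1. 2 ogres → the north bank.  (the south bank: 2K 0O; the north bank: 0K 2O)
2. 1 ogre ← the south bank.  (the south bank: 2K 1O; the north bank: 0K 1O)
3. 2 knights → the north bank.  (the south bank: 0K 1O; the north bank: 2K 1O)
4. 1 ogre ← the south bank.  (the south bank: 0K 2O; the north bank: 2K 0O)
5. 2 ogres → the north bank.  (the south bank: 0K 0O; the north bank: 2K 2O)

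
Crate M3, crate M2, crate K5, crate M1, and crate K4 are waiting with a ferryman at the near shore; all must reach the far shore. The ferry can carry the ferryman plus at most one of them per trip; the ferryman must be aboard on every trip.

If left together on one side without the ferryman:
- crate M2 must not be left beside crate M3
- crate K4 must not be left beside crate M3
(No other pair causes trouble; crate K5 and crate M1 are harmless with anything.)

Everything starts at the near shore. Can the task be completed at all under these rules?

Yes

1. Ferryman goes to the far shore with crate M3.
2. Ferryman goes back to the near shore alone.
3. Ferryman goes to the far shore with crate M2.
4. Ferryman goes back to the near shore with crate M3.
5. Ferryman goes to the far shore with crate K4.
6. Ferryman goes back to the near shore alone.
7. Ferryman goes to the far shore with crate K5.
8. Ferryman goes back to the near shore alone.
9. Ferryman goes to the far shore with crate M1.
10. Ferryman goes back to the near shore alone.
11. Ferryman goes to the far shore with crate M3.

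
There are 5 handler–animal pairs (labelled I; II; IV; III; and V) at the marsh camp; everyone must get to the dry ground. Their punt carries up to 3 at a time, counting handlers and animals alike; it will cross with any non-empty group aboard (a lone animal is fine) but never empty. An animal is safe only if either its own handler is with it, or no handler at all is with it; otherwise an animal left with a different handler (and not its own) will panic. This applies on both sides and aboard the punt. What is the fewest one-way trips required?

11

Counting alone: each trip to the dry ground takes at most 3 across and each return brings at least 1 back, so after t trips out (and t−1 returns) at most 3t − (t−1) of the 10 are across; that first reaches 10 at t = 5, so at least 9 crossings are needed.
The safety rule pushes this higher. Following every safe sequence of crossings, the most of the 10 that can be at the dry ground as the punt arrives there on crossing 9 is 9 — never all 10.
So no plan with fewer than 11 crossings exists, and this one achieves 11:
1. animal I and handler I cross → the dry ground.
2. handler I crosses ← the marsh camp.
3. animal II, animal III, and animal IV cross → the dry ground.
4. animal I crosses ← the marsh camp.
5. handler II, handler III, and handler IV cross → the dry ground.
6. animal II and handler II cross ← the marsh camp.
7. handler I, handler II, and handler V cross → the dry ground.
8. animal IV crosses ← the marsh camp.
9. animal I and animal II cross → the dry ground.
10. animal I crosses ← the marsh camp.
11. animal I, animal IV, and animal V cross → the dry ground.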